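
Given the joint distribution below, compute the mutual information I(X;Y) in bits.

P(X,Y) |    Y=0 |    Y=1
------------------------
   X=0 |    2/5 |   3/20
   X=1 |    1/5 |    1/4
0.0600 bits

Mutual information: I(X;Y) = H(X) + H(Y) - H(X,Y)

Marginals:
P(X) = (11/20, 9/20), H(X) = 0.9928 bits
P(Y) = (3/5, 2/5), H(Y) = 0.9710 bits

Joint entropy: H(X,Y) = 1.9037 bits

I(X;Y) = 0.9928 + 0.9710 - 1.9037 = 0.0600 bits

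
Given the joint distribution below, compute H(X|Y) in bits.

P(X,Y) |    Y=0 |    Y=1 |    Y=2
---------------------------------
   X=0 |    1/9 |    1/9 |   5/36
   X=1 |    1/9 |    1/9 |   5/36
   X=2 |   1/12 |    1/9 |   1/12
1.5681 bits

Using the chain rule: H(X|Y) = H(X,Y) - H(Y)

First, compute H(X,Y) = 3.1497 bits

Marginal P(Y) = (11/36, 1/3, 13/36)
H(Y) = 1.5816 bits

H(X|Y) = H(X,Y) - H(Y) = 3.1497 - 1.5816 = 1.5681 bits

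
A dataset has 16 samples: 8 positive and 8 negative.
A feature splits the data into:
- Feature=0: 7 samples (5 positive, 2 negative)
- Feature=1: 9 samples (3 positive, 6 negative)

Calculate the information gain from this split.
0.1058 bits

Information Gain = H(Y) - H(Y|Feature)

Before split:
P(positive) = 8/16 = 0.5000
H(Y) = 1.0000 bits

After split:
Feature=0: H = 0.8631 bits (weight = 7/16)
Feature=1: H = 0.9183 bits (weight = 9/16)
H(Y|Feature) = (7/16)×0.8631 + (9/16)×0.9183 = 0.8942 bits

Information Gain = 1.0000 - 0.8942 = 0.1058 bits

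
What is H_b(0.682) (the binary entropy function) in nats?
0.6254 nats

The binary entropy function is:
H(p) = -p log(p) - (1-p) log(1-p)

H(0.682) = -0.682 × log_e(0.682) - 0.318 × log_e(0.318)
H(0.682) = 0.6254 nats

Note: Binary entropy is maximized at p=0.5 (H=1 bit) and minimized at p=0 or p=1 (H=0).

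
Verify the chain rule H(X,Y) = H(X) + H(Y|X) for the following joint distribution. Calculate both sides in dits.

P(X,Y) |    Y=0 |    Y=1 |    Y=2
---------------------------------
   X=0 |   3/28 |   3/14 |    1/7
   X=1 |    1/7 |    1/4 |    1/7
H(X,Y) = 0.7600, H(X) = 0.2999, H(Y|X) = 0.4601 (all in dits)

Chain rule: H(X,Y) = H(X) + H(Y|X)

Left side — joint entropy directly:
H(X,Y) = -Σ p(x,y) log p(x,y) = 0.7600 dits

Right side — compute H(Y|X) from the conditional distributions:
P(X) = (13/28, 15/28), so H(X) = 0.2999 dits
H(Y|X) = Σ_x P(X=x) · H(Y|X=x):
  P(Y|X=0) = (3/13, 6/13, 4/13), H(Y|X=0) = 0.4594, weight P(X=0) = 13/28
  P(Y|X=1) = (4/15, 7/15, 4/15), H(Y|X=1) = 0.4606, weight P(X=1) = 15/28
H(Y|X) = 0.4601 dits

H(X) + H(Y|X) = 0.2999 + 0.4601 = 0.7600 dits

Both sides equal 0.7600 dits. ✓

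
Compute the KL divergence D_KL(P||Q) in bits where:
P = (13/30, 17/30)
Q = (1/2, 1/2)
0.0129 bits

KL divergence: D_KL(P||Q) = Σ p(x) log(p(x)/q(x))

Computing term by term:
  x=0: 13/30 × log_2[(13/30)/(1/2)] = 13/30 × -0.2065 = -0.0895
  x=1: 17/30 × log_2[(17/30)/(1/2)] = 17/30 × 0.1806 = 0.1023

D_KL(P||Q) = 0.0129 bits

Note: KL divergence is always non-negative and equals 0 iff P = Q.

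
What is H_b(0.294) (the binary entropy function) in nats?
0.6057 nats

The binary entropy function is:
H(p) = -p log(p) - (1-p) log(1-p)

H(0.294) = -0.294 × log_e(0.294) - 0.706 × log_e(0.706)
H(0.294) = 0.6057 nats

Note: Binary entropy is maximized at p=0.5 (H=1 bit) and minimized at p=0 or p=1 (H=0).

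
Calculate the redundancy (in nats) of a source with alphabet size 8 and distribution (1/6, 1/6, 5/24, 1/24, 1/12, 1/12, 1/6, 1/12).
0.1031 nats

Redundancy measures how far a source is from maximum entropy:
R = H_max - H(X)

Maximum entropy for 8 symbols: H_max = log_e(8) = 2.0794 nats
Actual entropy: H(X) = 1.9763 nats
Redundancy: R = 2.0794 - 1.9763 = 0.1031 nats

This redundancy represents potential for compression: the source could be compressed by 0.1031 nats per symbol.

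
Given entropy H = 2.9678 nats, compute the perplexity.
19.4491

Perplexity is e^H (or exp(H) for natural log).

H = 2.9678 nats
Perplexity = e^2.9678 = 19.4491

Interpretation: The model's uncertainty is equivalent to choosing uniformly among 19.4 options.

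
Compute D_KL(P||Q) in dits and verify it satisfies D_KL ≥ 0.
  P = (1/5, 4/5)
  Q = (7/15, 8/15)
0.0673 dits

KL divergence satisfies the Gibbs inequality: D_KL(P||Q) ≥ 0 for all distributions P, Q.

D_KL(P||Q) = Σ p(x) log(p(x)/q(x))
Term by term:
  x=0: 1/5 × log_10[(1/5)/(7/15)] = -0.0736
  x=1: 4/5 × log_10[(4/5)/(8/15)] = 0.1409
D_KL(P||Q) = 0.0673 dits

D_KL(P||Q) = 0.0673 ≥ 0 ✓

This non-negativity is a fundamental property: relative entropy cannot be negative because it measures how different Q is from P.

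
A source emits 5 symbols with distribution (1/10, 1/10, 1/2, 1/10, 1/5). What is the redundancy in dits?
0.1087 dits

Redundancy measures how far a source is from maximum entropy:
R = H_max - H(X)

Maximum entropy for 5 symbols: H_max = log_10(5) = 0.6990 dits
Actual entropy: H(X) = 0.5903 dits
Redundancy: R = 0.6990 - 0.5903 = 0.1087 dits

This redundancy represents potential for compression: the source could be compressed by 0.1087 dits per symbol.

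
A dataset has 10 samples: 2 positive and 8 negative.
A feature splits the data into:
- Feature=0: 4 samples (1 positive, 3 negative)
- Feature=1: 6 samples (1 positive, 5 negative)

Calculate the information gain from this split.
0.0074 bits

Information Gain = H(Y) - H(Y|Feature)

Before split:
P(positive) = 2/10 = 0.2000
H(Y) = 0.7219 bits

After split:
Feature=0: H = 0.8113 bits (weight = 4/10)
Feature=1: H = 0.6500 bits (weight = 6/10)
H(Y|Feature) = (4/10)×0.8113 + (6/10)×0.6500 = 0.7145 bits

Information Gain = 0.7219 - 0.7145 = 0.0074 bits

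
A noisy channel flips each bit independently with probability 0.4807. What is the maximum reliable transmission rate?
0.0011 bits

For a binary symmetric channel (BSC) with error probability p:
Capacity C = 1 - H(p) bits per symbol

where H(p) = -p log₂(p) - (1-p) log₂(1-p) is the binary entropy function.

H(0.4807) = 0.9989 bits
C = 1 - 0.9989 = 0.0011 bits per symbol

This means we can reliably transmit up to 0.0011 bits of information per channel use.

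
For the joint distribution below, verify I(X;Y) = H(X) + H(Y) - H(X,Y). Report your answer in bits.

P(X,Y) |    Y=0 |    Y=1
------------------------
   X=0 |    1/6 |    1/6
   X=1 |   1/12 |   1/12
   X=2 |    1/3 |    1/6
I(X;Y) = 0.0207 bits

Mutual information has multiple equivalent forms:
- I(X;Y) = H(X) - H(X|Y)
- I(X;Y) = H(Y) - H(Y|X)
- I(X;Y) = H(X) + H(Y) - H(X,Y)

Computing all quantities:
H(X) = 1.4591, H(Y) = 0.9799, H(X,Y) = 2.4183
H(X|Y) = 1.4384, H(Y|X) = 0.9591

Verification:
H(X) - H(X|Y) = 1.4591 - 1.4384 = 0.0207
H(Y) - H(Y|X) = 0.9799 - 0.9591 = 0.0207
H(X) + H(Y) - H(X,Y) = 1.4591 + 0.9799 - 2.4183 = 0.0207

All forms give I(X;Y) = 0.0207 bits. ✓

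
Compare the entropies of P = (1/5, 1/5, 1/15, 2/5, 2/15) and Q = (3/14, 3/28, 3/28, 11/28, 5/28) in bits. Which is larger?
Q

Computing entropies in bits:
H(P) = 2.1056
H(Q) = 2.1401

Distribution Q has higher entropy.

Intuition: The distribution closer to uniform (more spread out) has higher entropy.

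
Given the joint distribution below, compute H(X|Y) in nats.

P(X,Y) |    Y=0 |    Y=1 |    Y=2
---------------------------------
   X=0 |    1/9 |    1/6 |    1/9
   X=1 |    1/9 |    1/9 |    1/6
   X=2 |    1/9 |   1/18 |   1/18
1.0405 nats

Using the chain rule: H(X|Y) = H(X,Y) - H(Y)

First, compute H(X,Y) = 2.1391 nats

Marginal P(Y) = (1/3, 1/3, 1/3)
H(Y) = 1.0986 nats

H(X|Y) = H(X,Y) - H(Y) = 2.1391 - 1.0986 = 1.0405 nats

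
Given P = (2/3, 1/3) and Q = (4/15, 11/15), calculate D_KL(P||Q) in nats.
0.3480 nats

KL divergence: D_KL(P||Q) = Σ p(x) log(p(x)/q(x))

Computing term by term:
  x=0: 2/3 × log_e[(2/3)/(4/15)] = 2/3 × 0.9163 = 0.6109
  x=1: 1/3 × log_e[(1/3)/(11/15)] = 1/3 × -0.7885 = -0.2628

D_KL(P||Q) = 0.3480 nats

Note: KL divergence is always non-negative and equals 0 iff P = Q.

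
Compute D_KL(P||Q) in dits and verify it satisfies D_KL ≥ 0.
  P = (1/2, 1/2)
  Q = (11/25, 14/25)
0.0031 dits

KL divergence satisfies the Gibbs inequality: D_KL(P||Q) ≥ 0 for all distributions P, Q.

D_KL(P||Q) = Σ p(x) log(p(x)/q(x))
Term by term:
  x=0: 1/2 × log_10[(1/2)/(11/25)] = 0.0278
  x=1: 1/2 × log_10[(1/2)/(14/25)] = -0.0246
D_KL(P||Q) = 0.0031 dits

D_KL(P||Q) = 0.0031 ≥ 0 ✓

This non-negativity is a fundamental property: relative entropy cannot be negative because it measures how different Q is from P.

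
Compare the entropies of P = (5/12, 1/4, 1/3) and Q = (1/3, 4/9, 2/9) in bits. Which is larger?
P

Computing entropies in bits:
H(P) = 1.5546
H(Q) = 1.5305

Distribution P has higher entropy.

Intuition: The distribution closer to uniform (more spread out) has higher entropy.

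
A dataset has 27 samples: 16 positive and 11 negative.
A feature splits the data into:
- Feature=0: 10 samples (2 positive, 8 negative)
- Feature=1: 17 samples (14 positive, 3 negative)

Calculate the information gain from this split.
0.2844 bits

Information Gain = H(Y) - H(Y|Feature)

Before split:
P(positive) = 16/27 = 0.5926
H(Y) = 0.9751 bits

After split:
Feature=0: H = 0.7219 bits (weight = 10/27)
Feature=1: H = 0.6723 bits (weight = 17/27)
H(Y|Feature) = (10/27)×0.7219 + (17/27)×0.6723 = 0.6907 bits

Information Gain = 0.9751 - 0.6907 = 0.2844 bits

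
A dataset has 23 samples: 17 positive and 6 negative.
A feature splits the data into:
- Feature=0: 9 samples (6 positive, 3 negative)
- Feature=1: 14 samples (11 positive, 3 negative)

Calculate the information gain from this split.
0.0124 bits

Information Gain = H(Y) - H(Y|Feature)

Before split:
P(positive) = 17/23 = 0.7391
H(Y) = 0.8281 bits

After split:
Feature=0: H = 0.9183 bits (weight = 9/23)
Feature=1: H = 0.7496 bits (weight = 14/23)
H(Y|Feature) = (9/23)×0.9183 + (14/23)×0.7496 = 0.8156 bits

Information Gain = 0.8281 - 0.8156 = 0.0124 bits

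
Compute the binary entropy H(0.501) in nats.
0.6931 nats

The binary entropy function is:
H(p) = -p log(p) - (1-p) log(1-p)

H(0.501) = -0.501 × log_e(0.501) - 0.499 × log_e(0.499)
H(0.501) = 0.6931 nats

Note: Binary entropy is maximized at p=0.5 (H=1 bit) and minimized at p=0 or p=1 (H=0).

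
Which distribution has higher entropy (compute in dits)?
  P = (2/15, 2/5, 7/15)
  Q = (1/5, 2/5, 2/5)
Q

Computing entropies in dits:
H(P) = 0.4303
H(Q) = 0.4581

Distribution Q has higher entropy.

Intuition: The distribution closer to uniform (more spread out) has higher entropy.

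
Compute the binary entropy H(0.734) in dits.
0.2516 dits

The binary entropy function is:
H(p) = -p log(p) - (1-p) log(1-p)

H(0.734) = -0.734 × log_10(0.734) - 0.266 × log_10(0.266)
H(0.734) = 0.2516 dits

Note: Binary entropy is maximized at p=0.5 (H=1 bit) and minimized at p=0 or p=1 (H=0).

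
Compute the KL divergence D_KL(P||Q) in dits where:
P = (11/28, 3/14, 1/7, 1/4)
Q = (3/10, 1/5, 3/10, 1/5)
0.0306 dits

KL divergence: D_KL(P||Q) = Σ p(x) log(p(x)/q(x))

Computing term by term:
  x=0: 11/28 × log_10[(11/28)/(3/10)] = 11/28 × 0.1171 = 0.0460
  x=1: 3/14 × log_10[(3/14)/(1/5)] = 3/14 × 0.0300 = 0.0064
  x=2: 1/7 × log_10[(1/7)/(3/10)] = 1/7 × -0.3222 = -0.0460
  x=3: 1/4 × log_10[(1/4)/(1/5)] = 1/4 × 0.0969 = 0.0242

D_KL(P||Q) = 0.0306 dits

Note: KL divergence is always non-negative and equals 0 iff P = Q.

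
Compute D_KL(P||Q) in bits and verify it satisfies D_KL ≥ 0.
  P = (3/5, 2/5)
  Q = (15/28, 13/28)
0.0121 bits

KL divergence satisfies the Gibbs inequality: D_KL(P||Q) ≥ 0 for all distributions P, Q.

D_KL(P||Q) = Σ p(x) log(p(x)/q(x))
Term by term:
  x=0: 3/5 × log_2[(3/5)/(15/28)] = 0.0981
  x=1: 2/5 × log_2[(2/5)/(13/28)] = -0.0860
D_KL(P||Q) = 0.0121 bits

D_KL(P||Q) = 0.0121 ≥ 0 ✓

This non-negativity is a fundamental property: relative entropy cannot be negative because it measures how different Q is from P.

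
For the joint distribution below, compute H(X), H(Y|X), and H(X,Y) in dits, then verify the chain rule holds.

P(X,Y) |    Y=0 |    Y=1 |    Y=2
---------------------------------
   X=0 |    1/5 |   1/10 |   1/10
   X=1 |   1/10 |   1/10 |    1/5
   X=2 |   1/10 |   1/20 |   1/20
H(X,Y) = 0.9097, H(X) = 0.4581, H(Y|X) = 0.4515 (all in dits)

Chain rule: H(X,Y) = H(X) + H(Y|X)

Left side — joint entropy directly:
H(X,Y) = -Σ p(x,y) log p(x,y) = 0.9097 dits

Right side — compute H(Y|X) from the conditional distributions:
P(X) = (2/5, 2/5, 1/5), so H(X) = 0.4581 dits
H(Y|X) = Σ_x P(X=x) · H(Y|X=x):
  P(Y|X=0) = (1/2, 1/4, 1/4), H(Y|X=0) = 0.4515, weight P(X=0) = 2/5
  P(Y|X=1) = (1/4, 1/4, 1/2), H(Y|X=1) = 0.4515, weight P(X=1) = 2/5
  P(Y|X=2) = (1/2, 1/4, 1/4), H(Y|X=2) = 0.4515, weight P(X=2) = 1/5
H(Y|X) = 0.4515 dits

H(X) + H(Y|X) = 0.4581 + 0.4515 = 0.9097 dits

Both sides equal 0.9097 dits. ✓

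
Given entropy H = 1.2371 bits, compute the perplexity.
2.3572

Perplexity is 2^H (or exp(H) for natural log).

H = 1.2371 bits
Perplexity = 2^1.2371 = 2.3572

Interpretation: The model's uncertainty is equivalent to choosing uniformly among 2.4 options.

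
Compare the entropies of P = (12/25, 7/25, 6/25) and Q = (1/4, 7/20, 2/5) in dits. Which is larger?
Q

Computing entropies in dits:
H(P) = 0.4565
H(Q) = 0.4693

Distribution Q has higher entropy.

Intuition: The distribution closer to uniform (more spread out) has higher entropy.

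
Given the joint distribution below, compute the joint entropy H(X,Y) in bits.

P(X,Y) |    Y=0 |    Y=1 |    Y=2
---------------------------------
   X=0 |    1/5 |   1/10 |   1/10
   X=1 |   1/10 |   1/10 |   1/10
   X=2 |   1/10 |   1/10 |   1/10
3.1219 bits

Joint entropy is H(X,Y) = -Σ_{x,y} p(x,y) log p(x,y).

Summing over all non-zero entries:
H(X,Y) = -[1/5·log_2(1/5) + 1/10·log_2(1/10) + 1/10·log_2(1/10) + 1/10·log_2(1/10) + 1/10·log_2(1/10) + 1/10·log_2(1/10) + 1/10·log_2(1/10) + 1/10·log_2(1/10) + 1/10·log_2(1/10)]
H(X,Y) = 3.1219 bits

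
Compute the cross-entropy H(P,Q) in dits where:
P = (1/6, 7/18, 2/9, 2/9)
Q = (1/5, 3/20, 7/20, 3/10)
0.6544 dits

Cross-entropy: H(P,Q) = -Σ p(x) log q(x)

Alternatively: H(P,Q) = H(P) + D_KL(P||Q)
H(P) = 0.5795 dits
D_KL(P||Q) = 0.0749 dits

H(P,Q) = 0.5795 + 0.0749 = 0.6544 dits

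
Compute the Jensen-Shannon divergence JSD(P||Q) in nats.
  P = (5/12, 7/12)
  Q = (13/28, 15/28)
0.0012 nats

Jensen-Shannon divergence is:
JSD(P||Q) = 0.5 × D_KL(P||M) + 0.5 × D_KL(Q||M)
where M = 0.5 × (P + Q) is the mixture distribution.

M = 0.5 × (5/12, 7/12) + 0.5 × (13/28, 15/28) = (0.440476, 0.559524)

D_KL(P||M) = 0.0012 nats
D_KL(Q||M) = 0.0011 nats

JSD(P||Q) = 0.5 × 0.0012 + 0.5 × 0.0011 = 0.0012 nats

Unlike KL divergence, JSD is symmetric and bounded: 0 ≤ JSD ≤ log(2).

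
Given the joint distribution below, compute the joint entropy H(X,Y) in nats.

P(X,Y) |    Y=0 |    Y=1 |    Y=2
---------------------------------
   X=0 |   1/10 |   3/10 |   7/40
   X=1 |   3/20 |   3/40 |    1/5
1.6972 nats

Joint entropy is H(X,Y) = -Σ_{x,y} p(x,y) log p(x,y).

Summing over all non-zero entries:
H(X,Y) = -[1/10·log_e(1/10) + 3/10·log_e(3/10) + 7/40·log_e(7/40) + 3/20·log_e(3/20) + 3/40·log_e(3/40) + 1/5·log_e(1/5)]
H(X,Y) = 1.6972 nats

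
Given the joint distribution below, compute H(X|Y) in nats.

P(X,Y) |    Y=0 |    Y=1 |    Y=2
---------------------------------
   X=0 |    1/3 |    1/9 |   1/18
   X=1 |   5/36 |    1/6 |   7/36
0.6054 nats

Using the chain rule: H(X|Y) = H(X,Y) - H(Y)

First, compute H(X,Y) = 1.6621 nats

Marginal P(Y) = (17/36, 5/18, 1/4)
H(Y) = 1.0567 nats

H(X|Y) = H(X,Y) - H(Y) = 1.6621 - 1.0567 = 0.6054 nats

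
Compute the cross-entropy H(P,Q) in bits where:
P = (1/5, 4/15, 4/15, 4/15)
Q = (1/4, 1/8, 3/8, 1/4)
2.1107 bits

Cross-entropy: H(P,Q) = -Σ p(x) log q(x)

Alternatively: H(P,Q) = H(P) + D_KL(P||Q)
H(P) = 1.9899 bits
D_KL(P||Q) = 0.1208 bits

H(P,Q) = 1.9899 + 0.1208 = 2.1107 bits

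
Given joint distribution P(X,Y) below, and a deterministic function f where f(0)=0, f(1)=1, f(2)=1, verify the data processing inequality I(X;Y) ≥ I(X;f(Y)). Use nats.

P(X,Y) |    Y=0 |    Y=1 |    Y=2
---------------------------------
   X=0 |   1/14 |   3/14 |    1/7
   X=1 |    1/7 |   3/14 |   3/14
I(X;Y) = 0.0091, I(X;f(Y)) = 0.0051, inequality holds: 0.0091 ≥ 0.0051

Data Processing Inequality: For any Markov chain X → Y → Z, we have I(X;Y) ≥ I(X;Z).

Here Z = f(Y) is a deterministic function of Y, forming X → Y → Z.

Original I(X;Y) = 0.0091 nats

After applying f:
P(X,Z) where Z=f(Y):
- P(X,Z=0) = P(X,Y=0)
- P(X,Z=1) = P(X,Y=1) + P(X,Y=2)

I(X;Z) = I(X;f(Y)) = 0.0051 nats

Verification: 0.0091 ≥ 0.0051 ✓

Information cannot be created by processing; the function f can only lose information about X.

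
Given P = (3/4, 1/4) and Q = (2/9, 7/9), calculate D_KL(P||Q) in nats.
0.6286 nats

KL divergence: D_KL(P||Q) = Σ p(x) log(p(x)/q(x))

Computing term by term:
  x=0: 3/4 × log_e[(3/4)/(2/9)] = 3/4 × 1.2164 = 0.9123
  x=1: 1/4 × log_e[(1/4)/(7/9)] = 1/4 × -1.1350 = -0.2837

D_KL(P||Q) = 0.6286 nats

Note: KL divergence is always non-negative and equals 0 iff P = Q.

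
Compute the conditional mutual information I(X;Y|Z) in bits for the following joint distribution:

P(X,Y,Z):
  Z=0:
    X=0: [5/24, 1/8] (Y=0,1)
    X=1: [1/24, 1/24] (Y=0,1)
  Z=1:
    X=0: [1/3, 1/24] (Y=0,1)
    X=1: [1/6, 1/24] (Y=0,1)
0.0091 bits

Conditional mutual information: I(X;Y|Z) = H(X|Z) + H(Y|Z) - H(X,Y|Z)

H(Z) = 0.9799
H(X,Z) = 1.8292 → H(X|Z) = 0.8493
H(Y,Z) = 1.7296 → H(Y|Z) = 0.7497
H(X,Y,Z) = 2.5698 → H(X,Y|Z) = 1.5899

I(X;Y|Z) = 0.8493 + 0.7497 - 1.5899 = 0.0091 bits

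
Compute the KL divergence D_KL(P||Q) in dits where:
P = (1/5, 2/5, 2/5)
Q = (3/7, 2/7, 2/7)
0.0507 dits

KL divergence: D_KL(P||Q) = Σ p(x) log(p(x)/q(x))

Computing term by term:
  x=0: 1/5 × log_10[(1/5)/(3/7)] = 1/5 × -0.3310 = -0.0662
  x=1: 2/5 × log_10[(2/5)/(2/7)] = 2/5 × 0.1461 = 0.0585
  x=2: 2/5 × log_10[(2/5)/(2/7)] = 2/5 × 0.1461 = 0.0585

D_KL(P||Q) = 0.0507 dits

Note: KL divergence is always non-negative and equals 0 iff P = Q.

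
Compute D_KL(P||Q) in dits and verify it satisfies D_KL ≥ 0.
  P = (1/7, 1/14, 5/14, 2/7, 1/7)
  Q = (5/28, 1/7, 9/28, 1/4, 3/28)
0.0154 dits

KL divergence satisfies the Gibbs inequality: D_KL(P||Q) ≥ 0 for all distributions P, Q.

D_KL(P||Q) = Σ p(x) log(p(x)/q(x))
Term by term:
  x=0: 1/7 × log_10[(1/7)/(5/28)] = -0.0138
  x=1: 1/14 × log_10[(1/14)/(1/7)] = -0.0215
  x=2: 5/14 × log_10[(5/14)/(9/28)] = 0.0163
  x=3: 2/7 × log_10[(2/7)/(1/4)] = 0.0166
  x=4: 1/7 × log_10[(1/7)/(3/28)] = 0.0178
D_KL(P||Q) = 0.0154 dits

D_KL(P||Q) = 0.0154 ≥ 0 ✓

This non-negativity is a fundamental property: relative entropy cannot be negative because it measures how different Q is from P.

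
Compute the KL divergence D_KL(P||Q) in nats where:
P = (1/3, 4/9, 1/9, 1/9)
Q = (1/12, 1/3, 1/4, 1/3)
0.3778 nats

KL divergence: D_KL(P||Q) = Σ p(x) log(p(x)/q(x))

Computing term by term:
  x=0: 1/3 × log_e[(1/3)/(1/12)] = 1/3 × 1.3863 = 0.4621
  x=1: 4/9 × log_e[(4/9)/(1/3)] = 4/9 × 0.2877 = 0.1279
  x=2: 1/9 × log_e[(1/9)/(1/4)] = 1/9 × -0.8109 = -0.0901
  x=3: 1/9 × log_e[(1/9)/(1/3)] = 1/9 × -1.0986 = -0.1221

D_KL(P||Q) = 0.3778 nats

Note: KL divergence is always non-negative and equals 0 iff P = Q.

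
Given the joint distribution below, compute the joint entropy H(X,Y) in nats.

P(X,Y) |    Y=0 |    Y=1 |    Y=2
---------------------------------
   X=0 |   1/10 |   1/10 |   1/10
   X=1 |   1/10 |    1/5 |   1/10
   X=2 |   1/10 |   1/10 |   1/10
2.1640 nats

Joint entropy is H(X,Y) = -Σ_{x,y} p(x,y) log p(x,y).

Summing over all non-zero entries:
H(X,Y) = -[1/10·log_e(1/10) + 1/10·log_e(1/10) + 1/10·log_e(1/10) + 1/10·log_e(1/10) + 1/5·log_e(1/5) + 1/10·log_e(1/10) + 1/10·log_e(1/10) + 1/10·log_e(1/10) + 1/10·log_e(1/10)]
H(X,Y) = 2.1640 nats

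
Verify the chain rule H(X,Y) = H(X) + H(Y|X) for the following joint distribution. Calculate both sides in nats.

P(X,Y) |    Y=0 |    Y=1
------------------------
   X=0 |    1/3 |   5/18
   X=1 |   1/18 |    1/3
H(X,Y) = 1.2488, H(X) = 0.6682, H(Y|X) = 0.5806 (all in nats)

Chain rule: H(X,Y) = H(X) + H(Y|X)

Left side — joint entropy directly:
H(X,Y) = -Σ p(x,y) log p(x,y) = 1.2488 nats

Right side — compute H(Y|X) from the conditional distributions:
P(X) = (11/18, 7/18), so H(X) = 0.6682 nats
H(Y|X) = Σ_x P(X=x) · H(Y|X=x):
  P(Y|X=0) = (6/11, 5/11), H(Y|X=0) = 0.6890, weight P(X=0) = 11/18
  P(Y|X=1) = (1/7, 6/7), H(Y|X=1) = 0.4101, weight P(X=1) = 7/18
H(Y|X) = 0.5806 nats

H(X) + H(Y|X) = 0.6682 + 0.5806 = 1.2488 nats

Both sides equal 1.2488 nats. ✓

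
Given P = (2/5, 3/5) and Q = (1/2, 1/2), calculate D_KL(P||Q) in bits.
0.0290 bits

KL divergence: D_KL(P||Q) = Σ p(x) log(p(x)/q(x))

Computing term by term:
  x=0: 2/5 × log_2[(2/5)/(1/2)] = 2/5 × -0.3219 = -0.1288
  x=1: 3/5 × log_2[(3/5)/(1/2)] = 3/5 × 0.2630 = 0.1578

D_KL(P||Q) = 0.0290 bits

Note: KL divergence is always non-negative and equals 0 iff P = Q.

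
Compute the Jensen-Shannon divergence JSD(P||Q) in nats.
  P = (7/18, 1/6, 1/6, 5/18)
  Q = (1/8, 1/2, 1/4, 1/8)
0.0982 nats

Jensen-Shannon divergence is:
JSD(P||Q) = 0.5 × D_KL(P||M) + 0.5 × D_KL(Q||M)
where M = 0.5 × (P + Q) is the mixture distribution.

M = 0.5 × (7/18, 1/6, 1/6, 5/18) + 0.5 × (1/8, 1/2, 1/4, 1/8) = (0.256944, 1/3, 5/24, 0.201389)

D_KL(P||M) = 0.0978 nats
D_KL(Q||M) = 0.0986 nats

JSD(P||Q) = 0.5 × 0.0978 + 0.5 × 0.0986 = 0.0982 nats

Unlike KL divergence, JSD is symmetric and bounded: 0 ≤ JSD ≤ log(2).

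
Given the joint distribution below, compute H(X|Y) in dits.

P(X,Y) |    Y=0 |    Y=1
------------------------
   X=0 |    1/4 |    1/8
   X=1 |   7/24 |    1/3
0.2790 dits

Using the chain rule: H(X|Y) = H(X,Y) - H(Y)

First, compute H(X,Y) = 0.5785 dits

Marginal P(Y) = (13/24, 11/24)
H(Y) = 0.2995 dits

H(X|Y) = H(X,Y) - H(Y) = 0.5785 - 0.2995 = 0.2790 dits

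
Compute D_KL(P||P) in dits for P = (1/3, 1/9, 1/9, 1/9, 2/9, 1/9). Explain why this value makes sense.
0.0000 dits

KL divergence satisfies the Gibbs inequality: D_KL(P||Q) ≥ 0 for all distributions P, Q.

D_KL(P||Q) = Σ p(x) log(p(x)/q(x))
Each term is p(x) × log_10(p(x)/p(x)) = p(x) × log_10(1) = 0, so the sum is 0.
D_KL(P||Q) = 0.0000 dits

When P = Q, the KL divergence is exactly 0, as there is no 'divergence' between identical distributions.

This non-negativity is a fundamental property: relative entropy cannot be negative because it measures how different Q is from P.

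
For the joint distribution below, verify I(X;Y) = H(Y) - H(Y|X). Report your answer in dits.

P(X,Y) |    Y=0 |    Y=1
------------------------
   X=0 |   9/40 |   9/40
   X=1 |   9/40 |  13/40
I(X;Y) = 0.0018 dits

Mutual information has multiple equivalent forms:
- I(X;Y) = H(X) - H(X|Y)
- I(X;Y) = H(Y) - H(Y|X)
- I(X;Y) = H(X) + H(Y) - H(X,Y)

Computing all quantities:
H(X) = 0.2989, H(Y) = 0.2989, H(X,Y) = 0.5959
H(X|Y) = 0.2971, H(Y|X) = 0.2971

Verification:
H(X) - H(X|Y) = 0.2989 - 0.2971 = 0.0018
H(Y) - H(Y|X) = 0.2989 - 0.2971 = 0.0018
H(X) + H(Y) - H(X,Y) = 0.2989 + 0.2989 - 0.5959 = 0.0018

All forms give I(X;Y) = 0.0018 dits. ✓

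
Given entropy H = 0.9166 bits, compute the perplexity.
1.8877

Perplexity is 2^H (or exp(H) for natural log).

H = 0.9166 bits
Perplexity = 2^0.9166 = 1.8877

Interpretation: The model's uncertainty is equivalent to choosing uniformly among 1.9 options.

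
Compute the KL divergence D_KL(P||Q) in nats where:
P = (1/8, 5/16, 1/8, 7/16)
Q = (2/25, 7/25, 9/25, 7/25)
0.1531 nats

KL divergence: D_KL(P||Q) = Σ p(x) log(p(x)/q(x))

Computing term by term:
  x=0: 1/8 × log_e[(1/8)/(2/25)] = 1/8 × 0.4463 = 0.0558
  x=1: 5/16 × log_e[(5/16)/(7/25)] = 5/16 × 0.1098 = 0.0343
  x=2: 1/8 × log_e[(1/8)/(9/25)] = 1/8 × -1.0578 = -0.1322
  x=3: 7/16 × log_e[(7/16)/(7/25)] = 7/16 × 0.4463 = 0.1953

D_KL(P||Q) = 0.1531 nats

Note: KL divergence is always non-negative and equals 0 iff P = Q.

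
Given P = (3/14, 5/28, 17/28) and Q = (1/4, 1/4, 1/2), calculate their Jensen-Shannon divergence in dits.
0.0027 dits

Jensen-Shannon divergence is:
JSD(P||Q) = 0.5 × D_KL(P||M) + 0.5 × D_KL(Q||M)
where M = 0.5 × (P + Q) is the mixture distribution.

M = 0.5 × (3/14, 5/28, 17/28) + 0.5 × (1/4, 1/4, 1/2) = (0.232143, 3/14, 0.553571)

D_KL(P||M) = 0.0028 dits
D_KL(Q||M) = 0.0027 dits

JSD(P||Q) = 0.5 × 0.0028 + 0.5 × 0.0027 = 0.0027 dits

Unlike KL divergence, JSD is symmetric and bounded: 0 ≤ JSD ≤ log(2).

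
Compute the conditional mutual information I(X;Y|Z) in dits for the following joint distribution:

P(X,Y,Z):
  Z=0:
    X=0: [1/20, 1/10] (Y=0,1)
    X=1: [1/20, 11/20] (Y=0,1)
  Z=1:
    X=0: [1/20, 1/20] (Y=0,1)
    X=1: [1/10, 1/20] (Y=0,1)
0.0132 dits

Conditional mutual information: I(X;Y|Z) = H(X|Z) + H(Y|Z) - H(X,Y|Z)

H(Z) = 0.2442
H(X,Z) = 0.4803 → H(X|Z) = 0.2361
H(Y,Z) = 0.4452 → H(Y|Z) = 0.2010
H(X,Y,Z) = 0.6681 → H(X,Y|Z) = 0.4238

I(X;Y|Z) = 0.2361 + 0.2010 - 0.4238 = 0.0132 dits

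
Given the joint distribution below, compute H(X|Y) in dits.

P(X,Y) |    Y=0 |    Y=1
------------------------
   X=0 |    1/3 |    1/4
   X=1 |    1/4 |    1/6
0.2948 dits

Using the chain rule: H(X|Y) = H(X,Y) - H(Y)

First, compute H(X,Y) = 0.5898 dits

Marginal P(Y) = (7/12, 5/12)
H(Y) = 0.2950 dits

H(X|Y) = H(X,Y) - H(Y) = 0.5898 - 0.2950 = 0.2948 dits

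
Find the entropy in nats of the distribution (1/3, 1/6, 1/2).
1.0114 nats

Shannon entropy is H(X) = -Σ p(x) log p(x).

For P = (1/3, 1/6, 1/2):
H = -1/3 × log_e(1/3) -1/6 × log_e(1/6) -1/2 × log_e(1/2)
H = 1.0114 nats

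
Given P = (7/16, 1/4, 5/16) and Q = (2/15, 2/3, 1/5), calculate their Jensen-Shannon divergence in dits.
0.0426 dits

Jensen-Shannon divergence is:
JSD(P||Q) = 0.5 × D_KL(P||M) + 0.5 × D_KL(Q||M)
where M = 0.5 × (P + Q) is the mixture distribution.

M = 0.5 × (7/16, 1/4, 5/16) + 0.5 × (2/15, 2/3, 1/5) = (0.285417, 11/24, 0.25625)

D_KL(P||M) = 0.0423 dits
D_KL(Q||M) = 0.0429 dits

JSD(P||Q) = 0.5 × 0.0423 + 0.5 × 0.0429 = 0.0426 dits

Unlike KL divergence, JSD is symmetric and bounded: 0 ≤ JSD ≤ log(2).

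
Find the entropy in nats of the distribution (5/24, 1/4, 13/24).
1.0055 nats

Shannon entropy is H(X) = -Σ p(x) log p(x).

For P = (5/24, 1/4, 13/24):
H = -5/24 × log_e(5/24) -1/4 × log_e(1/4) -13/24 × log_e(13/24)
H = 1.0055 nats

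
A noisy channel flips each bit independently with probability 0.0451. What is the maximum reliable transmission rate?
0.7348 bits

For a binary symmetric channel (BSC) with error probability p:
Capacity C = 1 - H(p) bits per symbol

where H(p) = -p log₂(p) - (1-p) log₂(1-p) is the binary entropy function.

H(0.0451) = 0.2652 bits
C = 1 - 0.2652 = 0.7348 bits per symbol

This means we can reliably transmit up to 0.7348 bits of information per channel use.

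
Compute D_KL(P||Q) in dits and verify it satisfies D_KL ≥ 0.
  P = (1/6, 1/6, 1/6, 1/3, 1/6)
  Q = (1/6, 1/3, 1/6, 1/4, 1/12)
0.0416 dits

KL divergence satisfies the Gibbs inequality: D_KL(P||Q) ≥ 0 for all distributions P, Q.

D_KL(P||Q) = Σ p(x) log(p(x)/q(x))
Term by term:
  x=0: 1/6 × log_10[(1/6)/(1/6)] = 0.0000
  x=1: 1/6 × log_10[(1/6)/(1/3)] = -0.0502
  x=2: 1/6 × log_10[(1/6)/(1/6)] = 0.0000
  x=3: 1/3 × log_10[(1/3)/(1/4)] = 0.0416
  x=4: 1/6 × log_10[(1/6)/(1/12)] = 0.0502
D_KL(P||Q) = 0.0416 dits

D_KL(P||Q) = 0.0416 ≥ 0 ✓

This non-negativity is a fundamental property: relative entropy cannot be negative because it measures how different Q is from P.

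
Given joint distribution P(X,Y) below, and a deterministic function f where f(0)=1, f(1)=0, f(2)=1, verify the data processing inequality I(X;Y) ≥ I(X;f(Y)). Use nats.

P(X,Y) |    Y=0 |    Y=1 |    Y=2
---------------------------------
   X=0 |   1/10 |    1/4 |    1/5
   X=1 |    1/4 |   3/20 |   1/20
I(X;Y) = 0.0890, I(X;f(Y)) = 0.0076, inequality holds: 0.0890 ≥ 0.0076

Data Processing Inequality: For any Markov chain X → Y → Z, we have I(X;Y) ≥ I(X;Z).

Here Z = f(Y) is a deterministic function of Y, forming X → Y → Z.

Original I(X;Y) = 0.0890 nats

After applying f:
P(X,Z) where Z=f(Y):
- P(X,Z=0) = P(X,Y=1)
- P(X,Z=1) = P(X,Y=0) + P(X,Y=2)

I(X;Z) = I(X;f(Y)) = 0.0076 nats

Verification: 0.0890 ≥ 0.0076 ✓

Information cannot be created by processing; the function f can only lose information about X.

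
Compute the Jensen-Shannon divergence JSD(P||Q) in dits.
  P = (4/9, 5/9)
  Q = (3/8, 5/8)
0.0011 dits

Jensen-Shannon divergence is:
JSD(P||Q) = 0.5 × D_KL(P||M) + 0.5 × D_KL(Q||M)
where M = 0.5 × (P + Q) is the mixture distribution.

M = 0.5 × (4/9, 5/9) + 0.5 × (3/8, 5/8) = (0.409722, 0.590278)

D_KL(P||M) = 0.0011 dits
D_KL(Q||M) = 0.0011 dits

JSD(P||Q) = 0.5 × 0.0011 + 0.5 × 0.0011 = 0.0011 dits

Unlike KL divergence, JSD is symmetric and bounded: 0 ≤ JSD ≤ log(2).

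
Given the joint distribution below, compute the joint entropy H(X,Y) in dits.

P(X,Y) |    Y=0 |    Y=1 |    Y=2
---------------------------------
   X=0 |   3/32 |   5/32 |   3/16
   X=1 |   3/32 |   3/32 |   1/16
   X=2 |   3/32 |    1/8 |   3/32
0.9323 dits

Joint entropy is H(X,Y) = -Σ_{x,y} p(x,y) log p(x,y).

Summing over all non-zero entries:
H(X,Y) = -[3/32·log_10(3/32) + 5/32·log_10(5/32) + 3/16·log_10(3/16) + 3/32·log_10(3/32) + 3/32·log_10(3/32) + 1/16·log_10(1/16) + 3/32·log_10(3/32) + 1/8·log_10(1/8) + 3/32·log_10(3/32)]
H(X,Y) = 0.9323 dits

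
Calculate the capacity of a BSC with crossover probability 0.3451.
0.0704 bits

For a binary symmetric channel (BSC) with error probability p:
Capacity C = 1 - H(p) bits per symbol

where H(p) = -p log₂(p) - (1-p) log₂(1-p) is the binary entropy function.

H(0.3451) = 0.9296 bits
C = 1 - 0.9296 = 0.0704 bits per symbol

This means we can reliably transmit up to 0.0704 bits of information per channel use.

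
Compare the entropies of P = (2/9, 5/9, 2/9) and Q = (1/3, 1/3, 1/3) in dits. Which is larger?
Q

Computing entropies in dits:
H(P) = 0.4321
H(Q) = 0.4771

Distribution Q has higher entropy.

Intuition: The distribution closer to uniform (more spread out) has higher entropy.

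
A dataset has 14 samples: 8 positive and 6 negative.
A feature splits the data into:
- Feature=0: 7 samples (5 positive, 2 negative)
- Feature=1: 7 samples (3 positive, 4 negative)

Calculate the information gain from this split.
0.0611 bits

Information Gain = H(Y) - H(Y|Feature)

Before split:
P(positive) = 8/14 = 0.5714
H(Y) = 0.9852 bits

After split:
Feature=0: H = 0.8631 bits (weight = 7/14)
Feature=1: H = 0.9852 bits (weight = 7/14)
H(Y|Feature) = (7/14)×0.8631 + (7/14)×0.9852 = 0.9242 bits

Information Gain = 0.9852 - 0.9242 = 0.0611 bits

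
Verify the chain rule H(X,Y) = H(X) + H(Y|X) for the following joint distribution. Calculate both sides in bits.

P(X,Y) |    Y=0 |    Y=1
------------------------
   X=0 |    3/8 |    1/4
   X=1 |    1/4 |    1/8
H(X,Y) = 1.9056, H(X) = 0.9544, H(Y|X) = 0.9512 (all in bits)

Chain rule: H(X,Y) = H(X) + H(Y|X)

Left side — joint entropy directly:
H(X,Y) = -Σ p(x,y) log p(x,y) = 1.9056 bits

Right side — compute H(Y|X) from the conditional distributions:
P(X) = (5/8, 3/8), so H(X) = 0.9544 bits
H(Y|X) = Σ_x P(X=x) · H(Y|X=x):
  P(Y|X=0) = (3/5, 2/5), H(Y|X=0) = 0.9710, weight P(X=0) = 5/8
  P(Y|X=1) = (2/3, 1/3), H(Y|X=1) = 0.9183, weight P(X=1) = 3/8
H(Y|X) = 0.9512 bits

H(X) + H(Y|X) = 0.9544 + 0.9512 = 1.9056 bits

Both sides equal 1.9056 bits. ✓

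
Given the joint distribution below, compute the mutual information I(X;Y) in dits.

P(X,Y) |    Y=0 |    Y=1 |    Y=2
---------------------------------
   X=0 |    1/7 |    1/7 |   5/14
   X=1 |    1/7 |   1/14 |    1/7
0.0079 dits

Mutual information: I(X;Y) = H(X) + H(Y) - H(X,Y)

Marginals:
P(X) = (9/14, 5/14), H(X) = 0.2831 dits
P(Y) = (2/7, 3/14, 1/2), H(Y) = 0.4493 dits

Joint entropy: H(X,Y) = 0.7245 dits

I(X;Y) = 0.2831 + 0.4493 - 0.7245 = 0.0079 dits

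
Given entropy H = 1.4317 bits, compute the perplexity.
2.6976

Perplexity is 2^H (or exp(H) for natural log).

H = 1.4317 bits
Perplexity = 2^1.4317 = 2.6976

Interpretation: The model's uncertainty is equivalent to choosing uniformly among 2.7 options.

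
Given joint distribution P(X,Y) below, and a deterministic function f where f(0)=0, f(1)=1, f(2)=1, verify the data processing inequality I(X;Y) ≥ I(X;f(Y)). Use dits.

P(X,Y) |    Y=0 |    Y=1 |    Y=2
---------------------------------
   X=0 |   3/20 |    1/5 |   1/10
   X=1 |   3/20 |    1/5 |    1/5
I(X;Y) = 0.0052, I(X;f(Y)) = 0.0009, inequality holds: 0.0052 ≥ 0.0009

Data Processing Inequality: For any Markov chain X → Y → Z, we have I(X;Y) ≥ I(X;Z).

Here Z = f(Y) is a deterministic function of Y, forming X → Y → Z.

Original I(X;Y) = 0.0052 dits

After applying f:
P(X,Z) where Z=f(Y):
- P(X,Z=0) = P(X,Y=0)
- P(X,Z=1) = P(X,Y=1) + P(X,Y=2)

I(X;Z) = I(X;f(Y)) = 0.0009 dits

Verification: 0.0052 ≥ 0.0009 ✓

Information cannot be created by processing; the function f can only lose information about X.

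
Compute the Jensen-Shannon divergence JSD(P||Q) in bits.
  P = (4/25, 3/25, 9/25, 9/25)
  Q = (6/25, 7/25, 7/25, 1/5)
0.0499 bits

Jensen-Shannon divergence is:
JSD(P||Q) = 0.5 × D_KL(P||M) + 0.5 × D_KL(Q||M)
where M = 0.5 × (P + Q) is the mixture distribution.

M = 0.5 × (4/25, 3/25, 9/25, 9/25) + 0.5 × (6/25, 7/25, 7/25, 1/5) = (1/5, 1/5, 8/25, 7/25)

D_KL(P||M) = 0.0518 bits
D_KL(Q||M) = 0.0480 bits

JSD(P||Q) = 0.5 × 0.0518 + 0.5 × 0.0480 = 0.0499 bits

Unlike KL divergence, JSD is symmetric and bounded: 0 ≤ JSD ≤ log(2).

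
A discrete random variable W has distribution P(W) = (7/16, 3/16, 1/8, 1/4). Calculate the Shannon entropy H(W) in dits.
0.5568 dits

Shannon entropy is H(X) = -Σ p(x) log p(x).

For P = (7/16, 3/16, 1/8, 1/4):
H = -7/16 × log_10(7/16) -3/16 × log_10(3/16) -1/8 × log_10(1/8) -1/4 × log_10(1/4)
H = 0.5568 dits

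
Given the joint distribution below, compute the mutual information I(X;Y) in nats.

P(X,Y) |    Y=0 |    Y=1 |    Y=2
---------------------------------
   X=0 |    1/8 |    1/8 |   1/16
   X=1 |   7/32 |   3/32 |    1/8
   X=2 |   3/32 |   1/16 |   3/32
0.0224 nats

Mutual information: I(X;Y) = H(X) + H(Y) - H(X,Y)

Marginals:
P(X) = (5/16, 7/16, 1/4), H(X) = 1.0717 nats
P(Y) = (7/16, 9/32, 9/32), H(Y) = 1.0752 nats

Joint entropy: H(X,Y) = 2.1246 nats

I(X;Y) = 1.0717 + 1.0752 - 2.1246 = 0.0224 nats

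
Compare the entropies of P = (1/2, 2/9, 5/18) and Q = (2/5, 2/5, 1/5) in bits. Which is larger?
Q

Computing entropies in bits:
H(P) = 1.4955
H(Q) = 1.5219

Distribution Q has higher entropy.

Intuition: The distribution closer to uniform (more spread out) has higher entropy.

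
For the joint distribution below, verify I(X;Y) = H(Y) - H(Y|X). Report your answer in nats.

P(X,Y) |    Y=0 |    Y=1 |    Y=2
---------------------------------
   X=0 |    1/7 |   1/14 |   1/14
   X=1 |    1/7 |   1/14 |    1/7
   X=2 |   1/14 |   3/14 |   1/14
I(X;Y) = 0.0802 nats

Mutual information has multiple equivalent forms:
- I(X;Y) = H(X) - H(X|Y)
- I(X;Y) = H(Y) - H(Y|X)
- I(X;Y) = H(X) + H(Y) - H(X,Y)

Computing all quantities:
H(X) = 1.0934, H(Y) = 1.0934, H(X,Y) = 2.1066
H(X|Y) = 1.0132, H(Y|X) = 1.0132

Verification:
H(X) - H(X|Y) = 1.0934 - 1.0132 = 0.0802
H(Y) - H(Y|X) = 1.0934 - 1.0132 = 0.0802
H(X) + H(Y) - H(X,Y) = 1.0934 + 1.0934 - 2.1066 = 0.0802

All forms give I(X;Y) = 0.0802 nats. ✓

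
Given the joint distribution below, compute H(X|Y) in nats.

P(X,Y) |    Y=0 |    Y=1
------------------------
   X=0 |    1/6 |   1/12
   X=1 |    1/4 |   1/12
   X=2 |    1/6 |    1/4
1.0254 nats

Using the chain rule: H(X|Y) = H(X,Y) - H(Y)

First, compute H(X,Y) = 1.7046 nats

Marginal P(Y) = (7/12, 5/12)
H(Y) = 0.6792 nats

H(X|Y) = H(X,Y) - H(Y) = 1.7046 - 0.6792 = 1.0254 nats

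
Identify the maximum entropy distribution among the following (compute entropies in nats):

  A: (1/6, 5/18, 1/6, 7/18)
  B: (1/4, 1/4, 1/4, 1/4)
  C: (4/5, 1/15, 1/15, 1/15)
B

For a discrete distribution over n outcomes, entropy is maximized by the uniform distribution.

Computing entropies:
H(A) = 1.3204 nats
H(B) = 1.3863 nats
H(C) = 0.7201 nats

The uniform distribution (where all probabilities equal 1/4) achieves the maximum entropy of log_e(4) = 1.3863 nats.

Distribution B has the highest entropy.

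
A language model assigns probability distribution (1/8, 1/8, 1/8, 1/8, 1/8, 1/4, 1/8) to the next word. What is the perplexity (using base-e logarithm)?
6.7272

Perplexity is e^H (or exp(H) for natural log).

First, H = -Σ p log p = 1.9062 nats
Perplexity = e^1.9062 = 6.7272

Interpretation: The model's uncertainty is equivalent to choosing uniformly among 6.7 options.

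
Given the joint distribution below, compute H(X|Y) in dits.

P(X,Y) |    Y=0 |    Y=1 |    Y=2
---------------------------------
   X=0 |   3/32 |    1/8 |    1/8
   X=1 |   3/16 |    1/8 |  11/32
0.2711 dits

Using the chain rule: H(X|Y) = H(X,Y) - H(Y)

First, compute H(X,Y) = 0.7308 dits

Marginal P(Y) = (9/32, 1/4, 15/32)
H(Y) = 0.4597 dits

H(X|Y) = H(X,Y) - H(Y) = 0.7308 - 0.4597 = 0.2711 dits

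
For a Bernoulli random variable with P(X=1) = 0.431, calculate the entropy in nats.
0.6836 nats

The binary entropy function is:
H(p) = -p log(p) - (1-p) log(1-p)

H(0.431) = -0.431 × log_e(0.431) - 0.569 × log_e(0.569)
H(0.431) = 0.6836 nats

Note: Binary entropy is maximized at p=0.5 (H=1 bit) and minimized at p=0 or p=1 (H=0).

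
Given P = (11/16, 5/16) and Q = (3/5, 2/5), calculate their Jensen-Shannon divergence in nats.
0.0042 nats

Jensen-Shannon divergence is:
JSD(P||Q) = 0.5 × D_KL(P||M) + 0.5 × D_KL(Q||M)
where M = 0.5 × (P + Q) is the mixture distribution.

M = 0.5 × (11/16, 5/16) + 0.5 × (3/5, 2/5) = (0.64375, 0.35625)

D_KL(P||M) = 0.0043 nats
D_KL(Q||M) = 0.0041 nats

JSD(P||Q) = 0.5 × 0.0043 + 0.5 × 0.0041 = 0.0042 nats

Unlike KL divergence, JSD is symmetric and bounded: 0 ≤ JSD ≤ log(2).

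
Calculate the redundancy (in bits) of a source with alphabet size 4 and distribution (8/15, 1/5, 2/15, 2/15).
0.2768 bits

Redundancy measures how far a source is from maximum entropy:
R = H_max - H(X)

Maximum entropy for 4 symbols: H_max = log_2(4) = 2.0000 bits
Actual entropy: H(X) = 1.7232 bits
Redundancy: R = 2.0000 - 1.7232 = 0.2768 bits

This redundancy represents potential for compression: the source could be compressed by 0.2768 bits per symbol.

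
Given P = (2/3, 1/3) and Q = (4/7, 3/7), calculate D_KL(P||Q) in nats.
0.0190 nats

KL divergence: D_KL(P||Q) = Σ p(x) log(p(x)/q(x))

Computing term by term:
  x=0: 2/3 × log_e[(2/3)/(4/7)] = 2/3 × 0.1542 = 0.1028
  x=1: 1/3 × log_e[(1/3)/(3/7)] = 1/3 × -0.2513 = -0.0838

D_KL(P||Q) = 0.0190 nats

Note: KL divergence is always non-negative and equals 0 iff P = Q.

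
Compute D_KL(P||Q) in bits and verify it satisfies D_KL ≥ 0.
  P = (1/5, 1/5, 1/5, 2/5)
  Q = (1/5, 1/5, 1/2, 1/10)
0.5356 bits

KL divergence satisfies the Gibbs inequality: D_KL(P||Q) ≥ 0 for all distributions P, Q.

D_KL(P||Q) = Σ p(x) log(p(x)/q(x))
Term by term:
  x=0: 1/5 × log_2[(1/5)/(1/5)] = 0.0000
  x=1: 1/5 × log_2[(1/5)/(1/5)] = 0.0000
  x=2: 1/5 × log_2[(1/5)/(1/2)] = -0.2644
  x=3: 2/5 × log_2[(2/5)/(1/10)] = 0.8000
D_KL(P||Q) = 0.5356 bits

D_KL(P||Q) = 0.5356 ≥ 0 ✓

This non-negativity is a fundamental property: relative entropy cannot be negative because it measures how different Q is from P.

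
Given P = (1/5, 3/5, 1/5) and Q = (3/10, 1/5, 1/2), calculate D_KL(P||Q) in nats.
0.3948 nats

KL divergence: D_KL(P||Q) = Σ p(x) log(p(x)/q(x))

Computing term by term:
  x=0: 1/5 × log_e[(1/5)/(3/10)] = 1/5 × -0.4055 = -0.0811
  x=1: 3/5 × log_e[(3/5)/(1/5)] = 3/5 × 1.0986 = 0.6592
  x=2: 1/5 × log_e[(1/5)/(1/2)] = 1/5 × -0.9163 = -0.1833

D_KL(P||Q) = 0.3948 nats

Note: KL divergence is always non-negative and equals 0 iff P = Q.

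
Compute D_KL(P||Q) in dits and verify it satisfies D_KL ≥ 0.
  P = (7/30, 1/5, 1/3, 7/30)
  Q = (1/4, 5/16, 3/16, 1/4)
0.0305 dits

KL divergence satisfies the Gibbs inequality: D_KL(P||Q) ≥ 0 for all distributions P, Q.

D_KL(P||Q) = Σ p(x) log(p(x)/q(x))
Term by term:
  x=0: 7/30 × log_10[(7/30)/(1/4)] = -0.0070
  x=1: 1/5 × log_10[(1/5)/(5/16)] = -0.0388
  x=2: 1/3 × log_10[(1/3)/(3/16)] = 0.0833
  x=3: 7/30 × log_10[(7/30)/(1/4)] = -0.0070
D_KL(P||Q) = 0.0305 dits

D_KL(P||Q) = 0.0305 ≥ 0 ✓

This non-negativity is a fundamental property: relative entropy cannot be negative because it measures how different Q is from P.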